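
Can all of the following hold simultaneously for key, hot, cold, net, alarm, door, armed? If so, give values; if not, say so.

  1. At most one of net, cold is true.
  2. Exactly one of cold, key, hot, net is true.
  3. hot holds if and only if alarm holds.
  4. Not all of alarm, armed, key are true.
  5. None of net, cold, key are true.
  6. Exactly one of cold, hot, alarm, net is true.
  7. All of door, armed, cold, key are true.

UNSATISFIABLE

Case key = True:
  Constraint (5) is violated (key=T) — contradiction.
Case key = False:
  Constraint (7) is violated (key=F) — contradiction.
Both cases fail — unsatisfiable.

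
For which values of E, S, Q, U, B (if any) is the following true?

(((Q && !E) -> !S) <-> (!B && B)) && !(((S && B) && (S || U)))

E = False, S = True, Q = True, U = False, B = False

  ((Q && !E) -> !S) <-> (!B && B) = True
    (Q && !E) -> !S = False
      Q && !E = True
        !E = True
      !S = False
    !B && B = False
      !B = True
  !(((S && B) && (S || U))) = True
    (S && B) && (S || U) = False
      S && B = False
      S || U = True
Both conjuncts True, so the formula holds.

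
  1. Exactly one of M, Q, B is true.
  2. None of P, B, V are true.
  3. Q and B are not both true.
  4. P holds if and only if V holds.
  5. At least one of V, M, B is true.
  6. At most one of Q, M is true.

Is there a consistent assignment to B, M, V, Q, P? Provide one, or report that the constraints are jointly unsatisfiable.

B = False; M = True; V = False; Q = False; P = False

  (1) {M, Q, B}: 1 true — exactly one ✓
  (2) {P, B, V}: 0 true — none ✓
  (3) Q=F, B=F — not both ✓
  (4) P=F, V=F — same ✓
  (5) {V, M, B}: 1 true — at least one ✓
  (6) {Q, M}: 1 true — at most one ✓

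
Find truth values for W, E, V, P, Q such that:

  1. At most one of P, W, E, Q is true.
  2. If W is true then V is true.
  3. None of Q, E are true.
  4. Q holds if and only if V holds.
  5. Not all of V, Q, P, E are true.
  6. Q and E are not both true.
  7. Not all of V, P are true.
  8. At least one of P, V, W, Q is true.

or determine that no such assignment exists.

W=F; E=F; V=F; P=T; Q=F

  (1) {P, W, E, Q}: 1 true — at most one ✓
  (2) W=F ⇒ V: vacuous ✓
  (3) {Q, E}: 0 true — none ✓
  (4) Q=F, V=F — same ✓
  (5) {V, Q, P, E}: 1/4 true — not all ✓
  (6) Q=F, E=F — not both ✓
  (7) {V, P}: 1/2 true — not all ✓
  (8) {P, V, W, Q}: 1 true — at least one ✓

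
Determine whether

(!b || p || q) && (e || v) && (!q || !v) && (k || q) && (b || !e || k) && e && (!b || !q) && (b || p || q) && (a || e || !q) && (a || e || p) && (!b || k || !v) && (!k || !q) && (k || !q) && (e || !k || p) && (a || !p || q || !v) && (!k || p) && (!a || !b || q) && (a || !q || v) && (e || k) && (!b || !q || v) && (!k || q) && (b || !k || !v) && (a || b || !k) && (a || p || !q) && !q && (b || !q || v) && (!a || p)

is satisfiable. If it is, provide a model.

The formula is unsatisfiable.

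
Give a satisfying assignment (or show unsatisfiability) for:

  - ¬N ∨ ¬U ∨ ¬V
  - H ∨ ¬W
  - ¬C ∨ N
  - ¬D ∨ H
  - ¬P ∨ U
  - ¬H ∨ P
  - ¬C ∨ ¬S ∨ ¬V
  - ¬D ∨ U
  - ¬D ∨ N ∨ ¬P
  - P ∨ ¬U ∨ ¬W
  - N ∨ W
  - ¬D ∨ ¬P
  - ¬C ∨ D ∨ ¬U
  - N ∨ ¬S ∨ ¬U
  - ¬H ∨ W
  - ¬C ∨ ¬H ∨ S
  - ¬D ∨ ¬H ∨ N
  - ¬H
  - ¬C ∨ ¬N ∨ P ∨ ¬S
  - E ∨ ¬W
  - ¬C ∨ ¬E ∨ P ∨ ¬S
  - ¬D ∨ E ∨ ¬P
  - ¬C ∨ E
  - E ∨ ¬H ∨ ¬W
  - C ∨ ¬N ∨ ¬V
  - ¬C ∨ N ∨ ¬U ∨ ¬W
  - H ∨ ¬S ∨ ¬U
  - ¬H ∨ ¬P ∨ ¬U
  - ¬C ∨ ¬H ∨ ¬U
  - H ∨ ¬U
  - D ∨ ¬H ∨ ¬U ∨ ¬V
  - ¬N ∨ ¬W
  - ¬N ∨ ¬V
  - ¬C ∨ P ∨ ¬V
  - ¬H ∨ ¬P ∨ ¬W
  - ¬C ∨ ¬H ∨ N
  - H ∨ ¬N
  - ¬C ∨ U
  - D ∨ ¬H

Case H = True:
  Clause (¬H) is falsified — contradiction.
Case H = False:
  (H ∨ ¬W) forces W = False.
  (¬D ∨ H) forces D = False.
  (N ∨ W) forces N = True.
  Clause (H ∨ ¬N) is falsified — contradiction.
Both cases fail, so the formula is unsatisfiable.

UNSATISFIABLE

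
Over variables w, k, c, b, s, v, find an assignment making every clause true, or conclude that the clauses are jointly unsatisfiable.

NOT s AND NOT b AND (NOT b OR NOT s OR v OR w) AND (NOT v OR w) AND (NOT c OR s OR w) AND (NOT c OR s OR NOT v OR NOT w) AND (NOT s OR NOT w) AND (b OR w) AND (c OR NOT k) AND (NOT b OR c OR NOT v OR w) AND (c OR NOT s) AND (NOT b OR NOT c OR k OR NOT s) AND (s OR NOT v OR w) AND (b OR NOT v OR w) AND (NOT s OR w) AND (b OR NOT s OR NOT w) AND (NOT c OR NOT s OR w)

w = True, k = False, c = False, b = False, s = False, v = True

Unit clause (NOT s) forces s = False.
Unit clause (NOT b) forces b = False.
In (b OR w) only w is left, so w = True.
Set k = False.
Set c = False.
Set v = True.
All clauses satisfied.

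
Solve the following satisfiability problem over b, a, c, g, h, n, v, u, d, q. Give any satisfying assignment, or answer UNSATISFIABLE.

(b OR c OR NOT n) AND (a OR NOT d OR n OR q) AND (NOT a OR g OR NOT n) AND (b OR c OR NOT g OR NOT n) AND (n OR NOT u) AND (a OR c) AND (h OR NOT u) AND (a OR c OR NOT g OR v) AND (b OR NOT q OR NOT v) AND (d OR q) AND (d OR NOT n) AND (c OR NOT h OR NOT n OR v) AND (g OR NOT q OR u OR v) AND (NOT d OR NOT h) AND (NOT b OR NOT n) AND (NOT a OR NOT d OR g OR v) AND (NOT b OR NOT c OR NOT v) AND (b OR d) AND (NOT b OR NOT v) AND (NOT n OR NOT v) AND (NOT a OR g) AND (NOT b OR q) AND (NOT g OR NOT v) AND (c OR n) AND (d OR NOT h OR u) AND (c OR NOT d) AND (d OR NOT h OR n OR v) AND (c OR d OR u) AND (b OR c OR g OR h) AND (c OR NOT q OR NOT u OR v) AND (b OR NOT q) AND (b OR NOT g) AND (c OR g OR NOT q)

Set b = True.
  then (NOT b OR NOT n) forces n = False.
  then (NOT b OR NOT v) forces v = False.
  then (NOT b OR q) forces q = True.
  then (c OR n) forces c = True.
  then (n OR NOT u) forces u = False.
  then (g OR NOT q OR u OR v) forces g = True.
Set a = False.
Try h = True:
  (NOT d OR NOT h) forces d = False.
  clause (d OR NOT h OR u) is falsified — backtrack.
So h = False.
Set d = True.
All clauses satisfied.

b = True; a = False; c = True; g = True; h = False; n = False; v = False; u = False; d = True; q = True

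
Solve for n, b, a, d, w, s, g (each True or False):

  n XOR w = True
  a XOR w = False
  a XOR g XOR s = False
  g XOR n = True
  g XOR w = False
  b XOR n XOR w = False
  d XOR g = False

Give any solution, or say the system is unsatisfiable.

n = False; b = True; a = True; d = True; w = True; s = False; g = True

n XOR w = F XOR T = True ✓
a XOR w = T XOR T = False ✓
a XOR g XOR s = T XOR T XOR F = False ✓
g XOR n = T XOR F = True ✓
g XOR w = T XOR T = False ✓
b XOR n XOR w = T XOR F XOR T = False ✓
d XOR g = T XOR T = False ✓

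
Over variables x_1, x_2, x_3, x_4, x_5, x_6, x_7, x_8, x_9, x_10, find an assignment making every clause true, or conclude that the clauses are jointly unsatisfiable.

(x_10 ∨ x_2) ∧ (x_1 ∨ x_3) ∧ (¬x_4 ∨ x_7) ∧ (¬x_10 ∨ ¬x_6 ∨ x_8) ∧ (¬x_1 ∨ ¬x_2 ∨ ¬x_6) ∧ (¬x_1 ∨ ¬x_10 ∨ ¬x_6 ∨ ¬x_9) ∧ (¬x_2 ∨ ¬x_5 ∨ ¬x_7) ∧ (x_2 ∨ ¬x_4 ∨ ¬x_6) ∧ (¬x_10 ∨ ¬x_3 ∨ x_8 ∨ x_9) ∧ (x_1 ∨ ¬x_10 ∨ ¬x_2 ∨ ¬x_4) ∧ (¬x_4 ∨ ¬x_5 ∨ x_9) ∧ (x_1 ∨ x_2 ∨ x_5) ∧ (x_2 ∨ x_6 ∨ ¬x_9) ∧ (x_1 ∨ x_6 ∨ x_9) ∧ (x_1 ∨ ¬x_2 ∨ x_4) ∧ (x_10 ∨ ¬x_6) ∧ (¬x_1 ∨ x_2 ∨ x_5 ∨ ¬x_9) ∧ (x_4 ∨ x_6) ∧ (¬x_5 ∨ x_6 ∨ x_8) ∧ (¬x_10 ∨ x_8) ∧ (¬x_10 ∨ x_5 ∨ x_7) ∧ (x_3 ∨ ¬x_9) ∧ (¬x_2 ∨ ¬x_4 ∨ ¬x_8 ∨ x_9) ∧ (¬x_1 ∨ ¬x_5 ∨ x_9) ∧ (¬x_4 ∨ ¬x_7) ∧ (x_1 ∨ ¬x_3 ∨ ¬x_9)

x_1=T, x_2=F, x_3=F, x_4=F, x_5=F, x_6=T, x_7=T, x_8=T, x_9=F, x_10=T

Set x_1 = True.
Try x_2 = True:
  (¬x_1 ∨ ¬x_2 ∨ ¬x_6) forces x_6 = False.
  (x_4 ∨ x_6) forces x_4 = True.
  (¬x_4 ∨ x_7) forces x_7 = True.
  clause (¬x_4 ∨ ¬x_7) is falsified — backtrack.
So x_2 = False.
  then (x_10 ∨ x_2) forces x_10 = True.
  then (¬x_10 ∨ x_8) forces x_8 = True.
Set x_3 = False.
  then (x_3 ∨ ¬x_9) forces x_9 = False.
  then (¬x_1 ∨ ¬x_5 ∨ x_9) forces x_5 = False.
  then (¬x_10 ∨ x_5 ∨ x_7) forces x_7 = True.
  then (¬x_4 ∨ ¬x_7) forces x_4 = False.
  then (x_4 ∨ x_6) forces x_6 = True.
All clauses satisfied.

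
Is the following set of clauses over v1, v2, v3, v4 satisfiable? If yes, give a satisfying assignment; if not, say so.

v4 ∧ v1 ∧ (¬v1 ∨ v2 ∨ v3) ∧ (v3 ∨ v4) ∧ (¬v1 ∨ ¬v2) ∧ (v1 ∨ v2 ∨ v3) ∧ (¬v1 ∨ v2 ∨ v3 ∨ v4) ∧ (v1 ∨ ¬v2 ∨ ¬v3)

v1 = True; v2 = False; v3 = True; v4 = True

Unit clause (v4) forces v4 = True.
Unit clause (v1) forces v1 = True.
In (¬v1 ∨ ¬v2) only ¬v2 is left, so v2 = False.
In (¬v1 ∨ v2 ∨ v3) only v3 is left, so v3 = True.
Check each clause:
  (v4): v4 holds.
  (v1): v1 holds.
  (¬v1 ∨ v2 ∨ v3): v3 holds.
  (v3 ∨ v4): v3 holds.
  (¬v1 ∨ ¬v2): ¬v2 holds.
  (v1 ∨ v2 ∨ v3): v1 holds.
  (¬v1 ∨ v2 ∨ v3 ∨ v4): v3 holds.
  (v1 ∨ ¬v2 ∨ ¬v3): v1 holds.
All clauses satisfied.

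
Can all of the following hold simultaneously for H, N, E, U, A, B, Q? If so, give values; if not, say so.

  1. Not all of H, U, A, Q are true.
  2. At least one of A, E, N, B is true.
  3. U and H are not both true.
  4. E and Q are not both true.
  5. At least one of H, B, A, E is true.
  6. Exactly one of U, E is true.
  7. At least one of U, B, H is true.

H=F; N=F; E=F; U=T; A=T; B=F; Q=F

  (1) {H, U, A, Q}: 2/4 true — not all ✓
  (2) {A, E, N, B}: 1 true — at least one ✓
  (3) U=T, H=F — not both ✓
  (4) E=F, Q=F — not both ✓
  (5) {H, B, A, E}: 1 true — at least one ✓
  (6) {U, E}: 1 true — exactly one ✓
  (7) {U, B, H}: 1 true — at least one ✓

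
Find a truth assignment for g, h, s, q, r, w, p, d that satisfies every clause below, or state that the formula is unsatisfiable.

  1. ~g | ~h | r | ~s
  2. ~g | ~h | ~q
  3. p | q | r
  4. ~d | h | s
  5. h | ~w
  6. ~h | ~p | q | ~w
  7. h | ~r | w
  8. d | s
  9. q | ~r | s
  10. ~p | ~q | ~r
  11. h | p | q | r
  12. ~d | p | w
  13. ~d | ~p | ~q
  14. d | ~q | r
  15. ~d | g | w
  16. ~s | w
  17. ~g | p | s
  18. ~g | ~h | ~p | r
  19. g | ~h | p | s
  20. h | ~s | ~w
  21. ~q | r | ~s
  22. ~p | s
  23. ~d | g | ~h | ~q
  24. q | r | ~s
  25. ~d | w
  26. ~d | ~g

g=T, h=T, s=T, q=F, r=T, w=T, p=F, d=F

Set g = True.
  then (~d | ~g) forces d = False.
  then (d | s) forces s = True.
  then (~s | w) forces w = True.
  then (h | ~s | ~w) forces h = True.
  then (~g | ~h | r | ~s) forces r = True.
  then (~g | ~h | ~q) forces q = False.
  then (~h | ~p | q | ~w) forces p = False.
All clauses satisfied.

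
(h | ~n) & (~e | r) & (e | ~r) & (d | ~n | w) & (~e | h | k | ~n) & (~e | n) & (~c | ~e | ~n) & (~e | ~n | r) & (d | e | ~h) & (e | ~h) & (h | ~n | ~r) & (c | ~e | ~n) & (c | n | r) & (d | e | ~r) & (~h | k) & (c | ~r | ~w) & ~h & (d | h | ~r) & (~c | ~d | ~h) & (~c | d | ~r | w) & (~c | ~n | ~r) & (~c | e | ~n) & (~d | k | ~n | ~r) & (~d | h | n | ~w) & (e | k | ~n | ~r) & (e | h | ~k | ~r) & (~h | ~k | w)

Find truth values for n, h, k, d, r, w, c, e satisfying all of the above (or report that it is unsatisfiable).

Unit clause (~h) forces h = False.
In (h | ~n) only ~n is left, so n = False.
In (~e | n) only ~e is left, so e = False.
In (e | ~r) only ~r is left, so r = False.
In (c | n | r) only c is left, so c = True.
Set k = False.
Set d = True.
  then (~d | h | n | ~w) forces w = False.
All clauses satisfied.

n: False, h: False, k: False, d: True, r: False, w: False, c: True, e: False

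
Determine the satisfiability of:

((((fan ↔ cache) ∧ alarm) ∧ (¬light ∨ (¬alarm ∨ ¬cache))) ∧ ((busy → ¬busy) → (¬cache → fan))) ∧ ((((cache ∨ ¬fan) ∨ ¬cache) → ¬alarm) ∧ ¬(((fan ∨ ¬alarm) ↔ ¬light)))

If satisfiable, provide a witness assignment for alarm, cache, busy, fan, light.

UNSATISFIABLE

Case alarm = True: the formula simplifies to (((fan ↔ cache) ∧ (¬light ∨ ¬cache)) ∧ ((busy → ¬busy) → (¬cache → fan))) ∧ (¬(((cache ∨ ¬fan) ∨ ¬cache)) ∧ ¬((fan ↔ ¬light))).
  cache = True: the conjunct ¬(((cache ∨ ¬fan) ∨ ¬cache)) becomes ¬((True ∨ False)) = False.
  cache = False: the conjunct ¬(((cache ∨ ¬fan) ∨ ¬cache)) becomes ¬((¬fan ∨ True)) = False.
Case alarm = False: the conjunct alarm is False.
Both cases fail — unsatisfiable.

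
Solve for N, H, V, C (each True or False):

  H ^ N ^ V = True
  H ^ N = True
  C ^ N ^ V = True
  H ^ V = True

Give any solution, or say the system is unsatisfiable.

N=F; H=T; V=F; C=T

H ^ N ^ V = T ^ F ^ F = True ✓
H ^ N = T ^ F = True ✓
C ^ N ^ V = T ^ F ^ F = True ✓
H ^ V = T ^ F = True ✓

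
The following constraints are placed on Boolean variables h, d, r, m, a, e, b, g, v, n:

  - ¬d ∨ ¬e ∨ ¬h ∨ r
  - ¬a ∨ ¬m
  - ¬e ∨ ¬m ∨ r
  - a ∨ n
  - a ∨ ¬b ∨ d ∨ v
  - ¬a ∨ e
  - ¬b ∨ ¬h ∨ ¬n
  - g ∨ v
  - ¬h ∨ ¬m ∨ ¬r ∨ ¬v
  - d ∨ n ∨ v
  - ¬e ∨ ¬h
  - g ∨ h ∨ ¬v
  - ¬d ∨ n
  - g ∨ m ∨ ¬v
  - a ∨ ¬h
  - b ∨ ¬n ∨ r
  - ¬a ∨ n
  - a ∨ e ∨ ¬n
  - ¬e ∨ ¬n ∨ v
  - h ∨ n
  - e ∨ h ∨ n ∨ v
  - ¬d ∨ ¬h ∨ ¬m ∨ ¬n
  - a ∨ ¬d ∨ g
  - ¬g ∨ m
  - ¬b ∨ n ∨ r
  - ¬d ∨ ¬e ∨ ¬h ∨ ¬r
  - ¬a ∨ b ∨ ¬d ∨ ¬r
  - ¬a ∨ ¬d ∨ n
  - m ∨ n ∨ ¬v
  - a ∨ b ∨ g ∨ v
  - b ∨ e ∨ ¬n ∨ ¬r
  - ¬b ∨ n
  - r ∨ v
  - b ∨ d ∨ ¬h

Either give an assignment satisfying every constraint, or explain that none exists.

h: False, d: False, r: True, m: True, a: False, e: True, b: True, g: True, v: True, n: True

Try h = True:
  (¬e ∨ ¬h) forces e = False.
  (¬a ∨ e) forces a = False.
  clause (a ∨ ¬h) is falsified — backtrack.
So h = False.
  then (h ∨ n) forces n = True.
Set d = False.
Set r = True.
Set m = True.
  then (¬a ∨ ¬m) forces a = False.
  then (a ∨ e ∨ ¬n) forces e = True.
  then (¬e ∨ ¬n ∨ v) forces v = True.
  then (g ∨ h ∨ ¬v) forces g = True.
Set b = True.
All clauses satisfied.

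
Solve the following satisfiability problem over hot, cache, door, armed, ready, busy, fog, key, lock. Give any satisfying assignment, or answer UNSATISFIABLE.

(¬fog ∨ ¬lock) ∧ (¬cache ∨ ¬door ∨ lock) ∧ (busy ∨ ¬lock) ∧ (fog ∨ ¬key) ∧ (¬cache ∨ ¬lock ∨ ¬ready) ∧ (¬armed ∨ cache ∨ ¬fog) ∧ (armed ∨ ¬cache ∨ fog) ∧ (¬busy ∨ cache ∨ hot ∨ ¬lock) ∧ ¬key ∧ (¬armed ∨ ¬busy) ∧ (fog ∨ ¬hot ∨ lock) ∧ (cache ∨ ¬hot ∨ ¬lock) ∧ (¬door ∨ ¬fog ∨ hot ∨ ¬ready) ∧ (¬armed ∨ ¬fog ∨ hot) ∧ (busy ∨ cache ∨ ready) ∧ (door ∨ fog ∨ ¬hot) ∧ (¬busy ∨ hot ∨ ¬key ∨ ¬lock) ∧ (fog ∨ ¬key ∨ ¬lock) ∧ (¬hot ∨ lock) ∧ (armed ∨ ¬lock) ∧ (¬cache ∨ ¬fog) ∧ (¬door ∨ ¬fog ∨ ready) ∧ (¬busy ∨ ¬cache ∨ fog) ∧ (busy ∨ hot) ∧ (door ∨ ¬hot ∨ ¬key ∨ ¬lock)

hot: False; cache: False; door: True; armed: False; ready: False; busy: True; fog: False; key: False; lock: False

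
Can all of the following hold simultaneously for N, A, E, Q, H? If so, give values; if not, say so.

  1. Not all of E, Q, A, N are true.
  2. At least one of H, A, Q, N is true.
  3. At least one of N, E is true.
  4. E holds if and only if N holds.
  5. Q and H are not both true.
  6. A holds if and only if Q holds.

N = True; A = False; E = True; Q = False; H = True

  (1) {E, Q, A, N}: 2/4 true — not all ✓
  (2) {H, A, Q, N}: 2 true — at least one ✓
  (3) {N, E}: 2 true — at least one ✓
  (4) E=T, N=T — same ✓
  (5) Q=F, H=T — not both ✓
  (6) A=F, Q=F — same ✓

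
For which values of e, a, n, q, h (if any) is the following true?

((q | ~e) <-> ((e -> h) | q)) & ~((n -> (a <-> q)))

e: False; a: False; n: True; q: True; h: False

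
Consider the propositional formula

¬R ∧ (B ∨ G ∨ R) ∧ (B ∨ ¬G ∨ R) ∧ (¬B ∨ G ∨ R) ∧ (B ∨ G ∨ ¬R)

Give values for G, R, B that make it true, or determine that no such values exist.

G = True, R = False, B = True

Unit clause (¬R) forces R = False.
Try G = False:
  (B ∨ G ∨ R) forces B = True.
  clause (¬B ∨ G ∨ R) is falsified — backtrack.
So G = True.
  then (B ∨ ¬G ∨ R) forces B = True.
Check each clause:
  (¬R): ¬R holds.
  (B ∨ G ∨ R): B holds.
  (B ∨ ¬G ∨ R): B holds.
  (¬B ∨ G ∨ R): G holds.
  (B ∨ G ∨ ¬R): B holds.
All clauses satisfied.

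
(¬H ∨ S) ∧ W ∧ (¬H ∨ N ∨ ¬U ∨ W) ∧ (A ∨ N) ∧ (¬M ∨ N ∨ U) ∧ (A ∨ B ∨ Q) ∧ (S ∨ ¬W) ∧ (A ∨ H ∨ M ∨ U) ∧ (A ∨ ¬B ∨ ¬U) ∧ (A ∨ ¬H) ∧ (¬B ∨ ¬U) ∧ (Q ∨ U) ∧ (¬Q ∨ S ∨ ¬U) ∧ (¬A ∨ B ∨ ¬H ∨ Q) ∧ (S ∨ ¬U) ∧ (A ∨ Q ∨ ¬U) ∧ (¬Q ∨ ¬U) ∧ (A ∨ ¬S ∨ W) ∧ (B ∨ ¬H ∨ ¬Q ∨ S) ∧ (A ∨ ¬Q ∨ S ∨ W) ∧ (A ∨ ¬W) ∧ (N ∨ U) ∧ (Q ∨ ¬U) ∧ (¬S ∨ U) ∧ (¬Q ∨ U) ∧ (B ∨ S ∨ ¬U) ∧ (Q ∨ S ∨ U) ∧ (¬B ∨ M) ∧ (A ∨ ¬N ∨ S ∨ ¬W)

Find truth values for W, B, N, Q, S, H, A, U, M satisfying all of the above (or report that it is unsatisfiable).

Case W = True:
  (S ∨ ¬W) forces S = True.
  (A ∨ ¬W) forces A = True.
  (¬S ∨ U) forces U = True.
  (¬B ∨ ¬U) forces B = False.
  (¬Q ∨ ¬U) forces Q = False.
  Clause (Q ∨ ¬U) is falsified — contradiction.
Case W = False:
  Clause (W) is falsified — contradiction.
Both cases fail, so the formula is unsatisfiable.

The formula is unsatisfiable.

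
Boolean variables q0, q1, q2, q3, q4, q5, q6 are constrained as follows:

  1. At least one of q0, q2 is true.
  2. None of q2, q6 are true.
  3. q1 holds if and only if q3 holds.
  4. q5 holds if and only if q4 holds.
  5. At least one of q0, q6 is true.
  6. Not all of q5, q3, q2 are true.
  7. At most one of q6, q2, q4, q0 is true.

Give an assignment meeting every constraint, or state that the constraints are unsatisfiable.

q0: True, q1: True, q2: False, q3: True, q4: False, q5: False, q6: False

  (1) {q0, q2}: 1 true — at least one ✓
  (2) {q2, q6}: 0 true — none ✓
  (3) q1=T, q3=T — same ✓
  (4) q5=F, q4=F — same ✓
  (5) {q0, q6}: 1 true — at least one ✓
  (6) {q5, q3, q2}: 1/3 true — not all ✓
  (7) {q6, q2, q4, q0}: 1 true — at most one ✓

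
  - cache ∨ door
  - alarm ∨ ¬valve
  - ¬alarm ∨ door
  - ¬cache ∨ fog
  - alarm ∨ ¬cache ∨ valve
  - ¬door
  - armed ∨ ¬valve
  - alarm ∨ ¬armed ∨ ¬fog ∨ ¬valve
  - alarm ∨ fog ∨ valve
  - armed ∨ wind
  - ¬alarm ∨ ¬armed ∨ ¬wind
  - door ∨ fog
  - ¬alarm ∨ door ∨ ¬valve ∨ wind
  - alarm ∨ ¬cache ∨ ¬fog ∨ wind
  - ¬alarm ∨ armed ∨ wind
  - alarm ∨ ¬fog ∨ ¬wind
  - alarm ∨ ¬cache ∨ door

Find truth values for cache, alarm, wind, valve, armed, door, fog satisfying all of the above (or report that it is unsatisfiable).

Case door = True:
  Clause (¬door) is falsified — contradiction.
Case door = False:
  (cache ∨ door) forces cache = True.
  (¬alarm ∨ door) forces alarm = False.
  Clause (alarm ∨ ¬cache ∨ door) is falsified — contradiction.
Both cases fail, so the formula is unsatisfiable.

Unsatisfiable — no assignment works.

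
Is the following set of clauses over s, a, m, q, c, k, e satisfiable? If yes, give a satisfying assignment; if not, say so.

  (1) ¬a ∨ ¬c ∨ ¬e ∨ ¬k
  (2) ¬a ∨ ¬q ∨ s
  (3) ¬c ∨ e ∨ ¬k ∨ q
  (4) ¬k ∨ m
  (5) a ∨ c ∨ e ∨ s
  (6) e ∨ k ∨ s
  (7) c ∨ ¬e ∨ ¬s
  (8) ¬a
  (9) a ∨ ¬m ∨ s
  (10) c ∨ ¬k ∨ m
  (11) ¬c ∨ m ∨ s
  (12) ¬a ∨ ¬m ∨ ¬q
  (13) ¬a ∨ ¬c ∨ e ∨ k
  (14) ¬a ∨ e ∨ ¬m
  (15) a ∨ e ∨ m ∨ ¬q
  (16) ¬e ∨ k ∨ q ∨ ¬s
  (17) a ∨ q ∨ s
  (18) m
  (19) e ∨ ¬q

s=T, a=F, m=T, q=T, c=T, k=T, e=T

Unit clause (¬a) forces a = False.
Unit clause (m) forces m = True.
In (a ∨ ¬m ∨ s) only s is left, so s = True.
Set q = True.
  then (e ∨ ¬q) forces e = True.
  then (c ∨ ¬e ∨ ¬s) forces c = True.
Set k = True.
All clauses satisfied.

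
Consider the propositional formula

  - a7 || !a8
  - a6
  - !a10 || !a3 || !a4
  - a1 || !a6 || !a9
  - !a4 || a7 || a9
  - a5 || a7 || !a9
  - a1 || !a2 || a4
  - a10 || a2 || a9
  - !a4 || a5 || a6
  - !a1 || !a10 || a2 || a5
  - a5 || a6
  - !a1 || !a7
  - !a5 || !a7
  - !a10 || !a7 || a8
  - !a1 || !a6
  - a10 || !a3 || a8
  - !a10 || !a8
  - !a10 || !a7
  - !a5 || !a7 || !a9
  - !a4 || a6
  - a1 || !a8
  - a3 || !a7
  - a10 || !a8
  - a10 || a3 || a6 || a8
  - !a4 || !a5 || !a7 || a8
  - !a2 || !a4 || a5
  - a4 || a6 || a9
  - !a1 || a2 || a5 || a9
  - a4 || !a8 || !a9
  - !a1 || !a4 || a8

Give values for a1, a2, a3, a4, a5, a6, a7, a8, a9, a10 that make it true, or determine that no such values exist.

a1 = False, a2 = False, a3 = False, a4 = False, a5 = False, a6 = True, a7 = False, a8 = False, a9 = False, a10 = True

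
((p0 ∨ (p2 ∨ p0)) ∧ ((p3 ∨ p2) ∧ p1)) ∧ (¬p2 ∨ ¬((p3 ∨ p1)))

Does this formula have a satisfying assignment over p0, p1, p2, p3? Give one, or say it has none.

p0 = True; p1 = True; p2 = False; p3 = True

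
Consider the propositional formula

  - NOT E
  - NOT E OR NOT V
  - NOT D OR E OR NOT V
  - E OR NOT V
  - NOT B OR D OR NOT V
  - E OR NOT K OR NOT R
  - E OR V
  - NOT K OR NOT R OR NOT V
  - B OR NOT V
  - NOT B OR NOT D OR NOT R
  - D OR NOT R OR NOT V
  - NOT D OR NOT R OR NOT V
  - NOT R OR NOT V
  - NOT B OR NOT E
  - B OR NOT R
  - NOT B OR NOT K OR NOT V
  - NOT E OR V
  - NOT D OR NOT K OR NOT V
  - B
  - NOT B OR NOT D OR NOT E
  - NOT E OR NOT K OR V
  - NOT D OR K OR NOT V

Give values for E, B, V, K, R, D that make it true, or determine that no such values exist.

Case E = True:
  Clause (NOT E) is falsified — contradiction.
Case E = False:
  (E OR NOT V) forces V = False.
  Clause (E OR V) is falsified — contradiction.
Both cases fail, so the formula is unsatisfiable.

The formula is unsatisfiable.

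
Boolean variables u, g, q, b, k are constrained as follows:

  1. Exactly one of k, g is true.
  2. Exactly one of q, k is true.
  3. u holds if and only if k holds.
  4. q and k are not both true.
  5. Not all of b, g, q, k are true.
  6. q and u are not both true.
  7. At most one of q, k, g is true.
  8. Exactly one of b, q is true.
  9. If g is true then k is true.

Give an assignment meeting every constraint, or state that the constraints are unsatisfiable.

u = True, g = False, q = False, b = True, k = True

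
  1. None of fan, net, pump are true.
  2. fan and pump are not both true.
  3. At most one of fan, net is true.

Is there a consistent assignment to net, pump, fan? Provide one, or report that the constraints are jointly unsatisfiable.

net = False; pump = False; fan = False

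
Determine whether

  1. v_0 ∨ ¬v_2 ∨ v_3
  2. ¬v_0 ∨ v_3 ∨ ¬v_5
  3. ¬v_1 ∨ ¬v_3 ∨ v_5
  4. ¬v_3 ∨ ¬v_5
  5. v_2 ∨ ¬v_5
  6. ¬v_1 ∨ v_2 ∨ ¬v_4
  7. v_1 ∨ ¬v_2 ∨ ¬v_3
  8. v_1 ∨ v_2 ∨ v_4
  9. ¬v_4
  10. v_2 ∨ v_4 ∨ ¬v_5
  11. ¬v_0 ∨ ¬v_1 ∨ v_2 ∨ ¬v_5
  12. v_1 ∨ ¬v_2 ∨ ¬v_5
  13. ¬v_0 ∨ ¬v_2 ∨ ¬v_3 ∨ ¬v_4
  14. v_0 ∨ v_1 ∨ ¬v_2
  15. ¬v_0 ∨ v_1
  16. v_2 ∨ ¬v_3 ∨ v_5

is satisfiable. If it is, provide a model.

v_0=T, v_1=T, v_2=F, v_3=F, v_4=F, v_5=F

Unit clause (¬v_4) forces v_4 = False.
Set v_0 = True.
  then (¬v_0 ∨ v_1) forces v_1 = True.
Set v_2 = False.
  then (v_2 ∨ ¬v_5) forces v_5 = False.
  then (v_2 ∨ ¬v_3 ∨ v_5) forces v_3 = False.
All clauses satisfied.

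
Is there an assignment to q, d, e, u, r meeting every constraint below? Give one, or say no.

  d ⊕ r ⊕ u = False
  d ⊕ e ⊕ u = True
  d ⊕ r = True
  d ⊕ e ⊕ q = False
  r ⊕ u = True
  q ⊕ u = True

q = False, d = True, e = True, u = True, r = False

d ⊕ r ⊕ u = T ⊕ F ⊕ T = False ✓
d ⊕ e ⊕ u = T ⊕ T ⊕ T = True ✓
d ⊕ r = T ⊕ F = True ✓
d ⊕ e ⊕ q = T ⊕ T ⊕ F = False ✓
r ⊕ u = F ⊕ T = True ✓
q ⊕ u = F ⊕ T = True ✓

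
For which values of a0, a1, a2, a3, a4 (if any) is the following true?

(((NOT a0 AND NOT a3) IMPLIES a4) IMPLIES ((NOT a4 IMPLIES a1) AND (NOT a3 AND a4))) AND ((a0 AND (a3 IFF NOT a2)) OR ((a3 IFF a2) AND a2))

a0=T; a1=T; a2=T; a3=F; a4=T

  ((NOT a0 AND NOT a3) IMPLIES a4) IMPLIES ((NOT a4 IMPLIES a1) AND (NOT a3 AND a4)) = True
    (NOT a0 AND NOT a3) IMPLIES a4 = True
      NOT a0 AND NOT a3 = False
        NOT a0 = False
        NOT a3 = True
    (NOT a4 IMPLIES a1) AND (NOT a3 AND a4) = True
      NOT a4 IMPLIES a1 = True
        NOT a4 = False
      NOT a3 AND a4 = True
        NOT a3 = True
  (a0 AND (a3 IFF NOT a2)) OR ((a3 IFF a2) AND a2) = True
    a0 AND (a3 IFF NOT a2) = True
      a3 IFF NOT a2 = True
        NOT a2 = False
    (a3 IFF a2) AND a2 = False
      a3 IFF a2 = False
Both conjuncts True, so the formula holds.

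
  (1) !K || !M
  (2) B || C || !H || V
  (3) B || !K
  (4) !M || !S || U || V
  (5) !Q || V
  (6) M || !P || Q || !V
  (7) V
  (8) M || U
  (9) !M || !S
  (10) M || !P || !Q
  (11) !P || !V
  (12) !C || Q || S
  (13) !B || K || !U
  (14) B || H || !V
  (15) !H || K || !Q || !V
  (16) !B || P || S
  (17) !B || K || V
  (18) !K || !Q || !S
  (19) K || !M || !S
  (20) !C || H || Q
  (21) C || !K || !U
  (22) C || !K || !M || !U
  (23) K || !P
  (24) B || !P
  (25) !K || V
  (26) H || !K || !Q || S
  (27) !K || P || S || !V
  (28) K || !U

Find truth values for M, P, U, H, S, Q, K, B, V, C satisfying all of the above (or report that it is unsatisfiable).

M: False; P: False; U: True; H: True; S: True; Q: False; K: True; B: True; V: True; C: True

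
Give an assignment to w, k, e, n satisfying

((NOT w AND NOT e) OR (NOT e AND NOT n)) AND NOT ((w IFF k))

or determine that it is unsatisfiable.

w = True; k = False; e = False; n = False

  (NOT w AND NOT e) OR (NOT e AND NOT n) = True
    NOT w AND NOT e = False
      NOT w = False
      NOT e = True
    NOT e AND NOT n = True
      NOT e = True
      NOT n = True
  NOT ((w IFF k)) = True
    w IFF k = False
Both conjuncts True, so the formula holds.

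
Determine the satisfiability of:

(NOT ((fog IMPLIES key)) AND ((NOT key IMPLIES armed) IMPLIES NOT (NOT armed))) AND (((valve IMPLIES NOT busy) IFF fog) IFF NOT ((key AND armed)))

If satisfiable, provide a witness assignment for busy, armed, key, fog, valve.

busy: False; armed: False; key: False; fog: True; valve: True

  NOT ((fog IMPLIES key)) AND ((NOT key IMPLIES armed) IMPLIES NOT (NOT armed)) = True
    NOT ((fog IMPLIES key)) = True
      fog IMPLIES key = False
    (NOT key IMPLIES armed) IMPLIES NOT (NOT armed) = True
      NOT key IMPLIES armed = False
        NOT key = True
      NOT (NOT armed) = False
        NOT armed = True
  ((valve IMPLIES NOT busy) IFF fog) IFF NOT ((key AND armed)) = True
    (valve IMPLIES NOT busy) IFF fog = True
      valve IMPLIES NOT busy = True
        NOT busy = True
    NOT ((key AND armed)) = True
      key AND armed = False
Both conjuncts True, so the formula holds.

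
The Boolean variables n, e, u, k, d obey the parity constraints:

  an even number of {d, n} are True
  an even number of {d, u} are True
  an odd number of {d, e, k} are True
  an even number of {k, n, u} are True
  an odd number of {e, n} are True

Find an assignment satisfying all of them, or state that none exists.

n = True; e = False; u = True; k = False; d = True

{d, n}: 2 true → even ✓
{d, u}: 2 true → even ✓
{d, e, k}: 1 true → odd ✓
{k, n, u}: 2 true → even ✓
{e, n}: 1 true → odd ✓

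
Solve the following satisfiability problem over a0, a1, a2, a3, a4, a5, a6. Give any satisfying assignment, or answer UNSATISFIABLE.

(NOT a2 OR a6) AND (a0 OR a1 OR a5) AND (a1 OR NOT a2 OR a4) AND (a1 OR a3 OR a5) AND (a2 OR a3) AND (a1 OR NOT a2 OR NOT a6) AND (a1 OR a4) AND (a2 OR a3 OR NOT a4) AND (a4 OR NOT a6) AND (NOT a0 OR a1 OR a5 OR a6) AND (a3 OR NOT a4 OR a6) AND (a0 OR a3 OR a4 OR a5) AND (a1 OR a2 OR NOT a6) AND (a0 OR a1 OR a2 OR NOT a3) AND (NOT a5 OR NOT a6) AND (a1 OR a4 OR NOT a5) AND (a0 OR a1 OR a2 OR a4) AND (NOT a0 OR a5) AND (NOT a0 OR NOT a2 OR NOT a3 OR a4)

Set a0 = False.
Set a1 = True.
Set a2 = False.
  then (a2 OR a3) forces a3 = True.
Set a4 = False.
  then (a4 OR NOT a6) forces a6 = False.
Set a5 = True.
All clauses satisfied.

a0 = False; a1 = True; a2 = False; a3 = True; a4 = False; a5 = True; a6 = False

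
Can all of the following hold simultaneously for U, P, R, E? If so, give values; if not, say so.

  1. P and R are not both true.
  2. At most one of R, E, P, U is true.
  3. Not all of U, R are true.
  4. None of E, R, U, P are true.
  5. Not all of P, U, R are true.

U: False; P: False; R: False; E: False

  (1) P=F, R=F — not both ✓
  (2) {R, E, P, U}: 0 true — at most one ✓
  (3) {U, R}: 0/2 true — not all ✓
  (4) {E, R, U, P}: 0 true — none ✓
  (5) {P, U, R}: 0/3 true — not all ✓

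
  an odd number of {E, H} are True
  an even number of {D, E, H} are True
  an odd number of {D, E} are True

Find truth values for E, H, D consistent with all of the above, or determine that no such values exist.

E = False, H = True, D = True

{E, H}: 1 true → odd ✓
{D, E, H}: 2 true → even ✓
{D, E}: 1 true → odd ✓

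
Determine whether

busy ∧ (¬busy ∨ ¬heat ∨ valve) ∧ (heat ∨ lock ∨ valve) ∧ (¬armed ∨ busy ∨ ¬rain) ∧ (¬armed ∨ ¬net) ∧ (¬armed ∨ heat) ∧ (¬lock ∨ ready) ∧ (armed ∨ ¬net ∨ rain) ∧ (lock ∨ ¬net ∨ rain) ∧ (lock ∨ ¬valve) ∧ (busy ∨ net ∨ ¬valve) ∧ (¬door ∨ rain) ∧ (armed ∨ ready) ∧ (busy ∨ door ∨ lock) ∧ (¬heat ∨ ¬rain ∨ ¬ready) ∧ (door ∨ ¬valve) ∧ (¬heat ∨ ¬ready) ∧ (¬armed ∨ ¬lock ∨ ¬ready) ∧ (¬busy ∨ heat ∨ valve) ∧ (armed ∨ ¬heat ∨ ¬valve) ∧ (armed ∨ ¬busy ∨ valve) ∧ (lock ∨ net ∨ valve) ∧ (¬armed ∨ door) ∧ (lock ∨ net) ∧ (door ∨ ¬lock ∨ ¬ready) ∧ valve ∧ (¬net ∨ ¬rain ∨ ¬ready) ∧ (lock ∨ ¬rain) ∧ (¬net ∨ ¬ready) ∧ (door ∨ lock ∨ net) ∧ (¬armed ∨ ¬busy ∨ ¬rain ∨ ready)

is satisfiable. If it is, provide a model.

Unit clause (busy) forces busy = True.
Unit clause (valve) forces valve = True.
In (lock ∨ ¬valve) only lock is left, so lock = True.
In (door ∨ ¬valve) only door is left, so door = True.
In (¬lock ∨ ready) only ready is left, so ready = True.
In (¬door ∨ rain) only rain is left, so rain = True.
In (¬heat ∨ ¬rain ∨ ¬ready) only ¬heat is left, so heat = False.
In (¬armed ∨ ¬lock ∨ ¬ready) only ¬armed is left, so armed = False.
In (¬net ∨ ¬rain ∨ ¬ready) only ¬net is left, so net = False.
All clauses satisfied.

door = True, heat = False, ready = True, lock = True, busy = True, armed = False, rain = True, net = False, valve = True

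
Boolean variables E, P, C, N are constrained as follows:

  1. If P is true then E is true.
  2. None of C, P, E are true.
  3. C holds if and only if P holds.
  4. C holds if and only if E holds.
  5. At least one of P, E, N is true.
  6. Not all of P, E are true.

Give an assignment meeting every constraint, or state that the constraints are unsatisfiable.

E: False, P: False, C: False, N: True

  (1) P=F ⇒ E: vacuous ✓
  (2) {C, P, E}: 0 true — none ✓
  (3) C=F, P=F — same ✓
  (4) C=F, E=F — same ✓
  (5) {P, E, N}: 1 true — at least one ✓
  (6) {P, E}: 0/2 true — not all ✓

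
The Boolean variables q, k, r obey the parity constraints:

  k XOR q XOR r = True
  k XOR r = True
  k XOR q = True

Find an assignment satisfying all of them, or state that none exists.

q=F, k=T, r=F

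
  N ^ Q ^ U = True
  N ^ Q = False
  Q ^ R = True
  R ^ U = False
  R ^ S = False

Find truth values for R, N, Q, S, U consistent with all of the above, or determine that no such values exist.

R: True, N: False, Q: False, S: True, U: True

N ^ Q ^ U = F ^ F ^ T = True ✓
N ^ Q = F ^ F = False ✓
Q ^ R = F ^ T = True ✓
R ^ U = T ^ T = False ✓
R ^ S = T ^ T = False ✓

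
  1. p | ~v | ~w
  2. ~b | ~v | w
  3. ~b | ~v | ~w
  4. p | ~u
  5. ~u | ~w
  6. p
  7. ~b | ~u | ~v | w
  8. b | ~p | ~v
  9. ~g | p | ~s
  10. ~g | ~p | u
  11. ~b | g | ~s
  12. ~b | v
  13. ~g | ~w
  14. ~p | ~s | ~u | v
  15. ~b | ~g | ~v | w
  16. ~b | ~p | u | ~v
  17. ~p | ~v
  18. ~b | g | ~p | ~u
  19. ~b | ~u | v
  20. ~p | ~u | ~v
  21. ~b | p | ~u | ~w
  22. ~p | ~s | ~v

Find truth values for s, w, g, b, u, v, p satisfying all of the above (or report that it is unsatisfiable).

s = False; w = False; g = False; b = False; u = False; v = False; p = True

Unit clause (p) forces p = True.
In (~p | ~v) only ~v is left, so v = False.
In (~b | v) only ~b is left, so b = False.
Set s = False.
Set w = False.
Set g = False.
Set u = False.
All clauses satisfied.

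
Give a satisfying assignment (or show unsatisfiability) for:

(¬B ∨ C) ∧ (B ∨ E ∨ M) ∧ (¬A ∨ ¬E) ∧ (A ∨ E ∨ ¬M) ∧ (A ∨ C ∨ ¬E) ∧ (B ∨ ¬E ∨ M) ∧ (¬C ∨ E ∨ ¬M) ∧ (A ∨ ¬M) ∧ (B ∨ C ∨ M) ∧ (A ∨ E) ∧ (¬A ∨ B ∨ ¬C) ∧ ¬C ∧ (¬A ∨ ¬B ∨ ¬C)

Unit clause (¬C) forces C = False.
In (¬B ∨ C) only ¬B is left, so B = False.
In (B ∨ C ∨ M) only M is left, so M = True.
In (A ∨ ¬M) only A is left, so A = True.
In (¬A ∨ ¬E) only ¬E is left, so E = False.
All clauses satisfied.

M=T, C=F, B=F, A=T, E=F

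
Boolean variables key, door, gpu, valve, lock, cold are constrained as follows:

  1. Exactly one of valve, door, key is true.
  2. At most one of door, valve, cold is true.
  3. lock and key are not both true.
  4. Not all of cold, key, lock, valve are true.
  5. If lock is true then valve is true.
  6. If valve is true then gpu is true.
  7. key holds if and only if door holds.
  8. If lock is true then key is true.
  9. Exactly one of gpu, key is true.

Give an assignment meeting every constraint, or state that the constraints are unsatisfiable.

key = False; door = False; gpu = True; valve = True; lock = False; cold = False

  (1) {valve, door, key}: 1 true — exactly one ✓
  (2) {door, valve, cold}: 1 true — at most one ✓
  (3) lock=F, key=F — not both ✓
  (4) {cold, key, lock, valve}: 1/4 true — not all ✓
  (5) lock=F ⇒ valve: vacuous ✓
  (6) valve=T ⇒ gpu: T ✓
  (7) key=F, door=F — same ✓
  (8) lock=F ⇒ key: vacuous ✓
  (9) {gpu, key}: 1 true — exactly one ✓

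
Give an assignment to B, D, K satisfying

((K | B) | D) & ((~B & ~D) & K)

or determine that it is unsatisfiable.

B = False, D = False, K = True

  (K | B) | D = True
    K | B = True
  (~B & ~D) & K = True
    ~B & ~D = True
      ~B = True
      ~D = True
Both conjuncts True, so the formula holds.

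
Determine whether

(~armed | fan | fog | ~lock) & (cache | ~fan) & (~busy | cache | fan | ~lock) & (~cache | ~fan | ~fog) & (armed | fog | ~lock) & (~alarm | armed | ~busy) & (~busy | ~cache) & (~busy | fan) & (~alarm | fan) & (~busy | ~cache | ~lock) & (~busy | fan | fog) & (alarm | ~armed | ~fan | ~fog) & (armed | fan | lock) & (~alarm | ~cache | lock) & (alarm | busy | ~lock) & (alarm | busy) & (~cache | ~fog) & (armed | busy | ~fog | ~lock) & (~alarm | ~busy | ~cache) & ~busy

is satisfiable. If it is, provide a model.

Unit clause (~busy) forces busy = False.
In (alarm | busy) only alarm is left, so alarm = True.
In (~alarm | fan) only fan is left, so fan = True.
In (cache | ~fan) only cache is left, so cache = True.
In (~cache | ~fan | ~fog) only ~fog is left, so fog = False.
In (~alarm | ~cache | lock) only lock is left, so lock = True.
In (armed | fog | ~lock) only armed is left, so armed = True.
All clauses satisfied.

cache=T; lock=T; fog=F; alarm=T; armed=T; fan=T; busy=F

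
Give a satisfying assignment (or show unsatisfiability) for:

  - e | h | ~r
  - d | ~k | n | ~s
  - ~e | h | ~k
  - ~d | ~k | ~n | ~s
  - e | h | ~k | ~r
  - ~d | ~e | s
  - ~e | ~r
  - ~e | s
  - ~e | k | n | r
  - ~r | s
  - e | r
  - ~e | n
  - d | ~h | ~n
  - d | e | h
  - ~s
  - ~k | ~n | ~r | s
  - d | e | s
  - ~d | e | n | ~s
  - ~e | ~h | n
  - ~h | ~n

No satisfying assignment exists.

Case s = True:
  Clause (~s) is falsified — contradiction.
Case s = False:
  (~e | s) forces e = False.
  (~r | s) forces r = False.
  Clause (e | r) is falsified — contradiction.
Both cases fail, so the formula is unsatisfiable.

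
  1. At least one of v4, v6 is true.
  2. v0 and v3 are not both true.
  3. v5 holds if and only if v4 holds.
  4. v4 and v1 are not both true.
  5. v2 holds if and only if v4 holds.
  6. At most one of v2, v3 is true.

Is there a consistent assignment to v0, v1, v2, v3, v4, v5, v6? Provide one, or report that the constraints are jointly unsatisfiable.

v0 = True; v1 = False; v2 = True; v3 = False; v4 = True; v5 = True; v6 = False

  (1) {v4, v6}: 1 true — at least one ✓
  (2) v0=T, v3=F — not both ✓
  (3) v5=T, v4=T — same ✓
  (4) v4=T, v1=F — not both ✓
  (5) v2=T, v4=T — same ✓
  (6) {v2, v3}: 1 true — at most one ✓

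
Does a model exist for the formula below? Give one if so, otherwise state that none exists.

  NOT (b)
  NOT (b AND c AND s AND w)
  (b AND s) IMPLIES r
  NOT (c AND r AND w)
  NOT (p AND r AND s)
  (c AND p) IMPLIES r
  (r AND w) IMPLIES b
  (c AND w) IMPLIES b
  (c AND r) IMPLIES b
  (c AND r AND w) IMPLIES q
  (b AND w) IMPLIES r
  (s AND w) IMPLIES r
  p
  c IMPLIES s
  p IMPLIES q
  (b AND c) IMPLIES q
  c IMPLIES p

c = False, p = True, w = False, q = True, b = False, r = False, s = True

Unit clause (NOT b) forces b = False.
Unit clause (p) forces p = True.
In (NOT p OR q) only q is left, so q = True.
Set c = False.
Set w = False.
Set r = False.
Set s = True.
All clauses satisfied.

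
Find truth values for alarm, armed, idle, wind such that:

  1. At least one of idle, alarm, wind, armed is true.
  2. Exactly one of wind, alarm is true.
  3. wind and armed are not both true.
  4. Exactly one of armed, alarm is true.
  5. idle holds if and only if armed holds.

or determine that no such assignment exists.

alarm = True, armed = False, idle = False, wind = False

  (1) {idle, alarm, wind, armed}: 1 true — at least one ✓
  (2) {wind, alarm}: 1 true — exactly one ✓
  (3) wind=F, armed=F — not both ✓
  (4) {armed, alarm}: 1 true — exactly one ✓
  (5) idle=F, armed=F — same ✓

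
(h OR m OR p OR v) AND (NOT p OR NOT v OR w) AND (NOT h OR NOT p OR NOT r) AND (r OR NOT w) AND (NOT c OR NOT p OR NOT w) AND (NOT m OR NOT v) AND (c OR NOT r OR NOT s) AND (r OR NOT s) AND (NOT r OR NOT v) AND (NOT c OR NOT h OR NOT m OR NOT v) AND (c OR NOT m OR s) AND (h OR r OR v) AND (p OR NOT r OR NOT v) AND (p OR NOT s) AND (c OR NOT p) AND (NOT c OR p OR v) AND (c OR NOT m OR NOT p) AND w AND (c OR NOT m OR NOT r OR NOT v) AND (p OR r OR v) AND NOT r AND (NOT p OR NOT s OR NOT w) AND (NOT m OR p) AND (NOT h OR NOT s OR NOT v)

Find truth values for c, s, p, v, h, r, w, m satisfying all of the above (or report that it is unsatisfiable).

The formula is unsatisfiable.

Case r = True:
  Clause (NOT r) is falsified — contradiction.
Case r = False:
  (r OR NOT w) forces w = False.
  Clause (w) is falsified — contradiction.
Both cases fail, so the formula is unsatisfiable.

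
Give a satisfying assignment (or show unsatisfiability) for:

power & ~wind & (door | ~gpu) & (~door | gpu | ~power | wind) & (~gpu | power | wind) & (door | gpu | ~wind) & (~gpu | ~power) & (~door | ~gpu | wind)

Unit clause (power) forces power = True.
Unit clause (~wind) forces wind = False.
In (~gpu | ~power) only ~gpu is left, so gpu = False.
In (~door | gpu | ~power | wind) only ~door is left, so door = False.
Check each clause:
  (power): power holds.
  (~wind): ~wind holds.
  (door | ~gpu): ~gpu holds.
  (~door | gpu | ~power | wind): ~door holds.
  (~gpu | power | wind): ~gpu holds.
  (door | gpu | ~wind): ~wind holds.
  (~gpu | ~power): ~gpu holds.
  (~door | ~gpu | wind): ~door holds.
All clauses satisfied.

wind = False, door = False, gpu = False, power = True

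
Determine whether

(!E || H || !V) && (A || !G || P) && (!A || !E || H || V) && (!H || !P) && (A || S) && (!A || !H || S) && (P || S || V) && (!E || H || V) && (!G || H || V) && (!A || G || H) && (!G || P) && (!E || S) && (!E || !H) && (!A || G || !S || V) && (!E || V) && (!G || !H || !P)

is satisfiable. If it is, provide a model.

A: True, S: False, H: False, G: True, E: False, P: True, V: True

Set A = True.
Set S = False.
  then (!A || !H || S) forces H = False.
  then (!A || G || H) forces G = True.
  then (!G || P) forces P = True.
  then (!E || S) forces E = False.
  then (!G || H || V) forces V = True.
All clauses satisfied.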